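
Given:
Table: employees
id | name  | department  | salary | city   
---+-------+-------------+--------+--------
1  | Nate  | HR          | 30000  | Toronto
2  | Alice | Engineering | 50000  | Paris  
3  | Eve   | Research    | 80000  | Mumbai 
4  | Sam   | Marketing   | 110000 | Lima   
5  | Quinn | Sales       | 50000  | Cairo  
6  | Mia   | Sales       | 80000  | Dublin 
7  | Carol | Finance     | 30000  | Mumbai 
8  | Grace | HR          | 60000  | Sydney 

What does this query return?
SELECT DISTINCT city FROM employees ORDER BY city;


All 'city' values (row order): Toronto, Paris, Mumbai, Lima, Cairo, Dublin, Mumbai, Sydney
Removing duplicates leaves 7 unique value(s).

7 values:
Cairo
Dublin
Lima
Mumbai
Paris
Sydney
Toronto


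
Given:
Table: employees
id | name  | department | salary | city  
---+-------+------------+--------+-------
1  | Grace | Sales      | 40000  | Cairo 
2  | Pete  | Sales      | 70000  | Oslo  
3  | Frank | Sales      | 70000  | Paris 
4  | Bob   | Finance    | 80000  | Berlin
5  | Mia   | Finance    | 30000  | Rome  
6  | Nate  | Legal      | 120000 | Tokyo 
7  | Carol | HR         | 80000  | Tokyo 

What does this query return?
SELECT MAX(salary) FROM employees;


Salaries: 40000, 70000, 70000, 80000, 30000, 120000, 80000
MAX = 120000

120000


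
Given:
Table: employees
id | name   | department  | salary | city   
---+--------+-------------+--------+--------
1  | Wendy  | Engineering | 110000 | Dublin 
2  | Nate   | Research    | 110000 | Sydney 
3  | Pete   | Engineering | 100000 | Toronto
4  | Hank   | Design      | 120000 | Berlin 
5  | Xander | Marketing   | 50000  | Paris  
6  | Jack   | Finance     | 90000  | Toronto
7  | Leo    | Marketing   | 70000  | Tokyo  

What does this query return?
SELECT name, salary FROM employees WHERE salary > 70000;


Filtering: salary > 70000
Matching: 5 rows

5 rows:
Wendy, 110000
Nate, 110000
Pete, 100000
Hank, 120000
Jack, 90000


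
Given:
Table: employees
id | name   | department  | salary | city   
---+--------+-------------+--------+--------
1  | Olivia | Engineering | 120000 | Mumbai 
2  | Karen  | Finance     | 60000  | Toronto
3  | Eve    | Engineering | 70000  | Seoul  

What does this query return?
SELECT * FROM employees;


SELECT * returns all 3 rows with all columns

3 rows:
1, Olivia, Engineering, 120000, Mumbai
2, Karen, Finance, 60000, Toronto
3, Eve, Engineering, 70000, Seoul


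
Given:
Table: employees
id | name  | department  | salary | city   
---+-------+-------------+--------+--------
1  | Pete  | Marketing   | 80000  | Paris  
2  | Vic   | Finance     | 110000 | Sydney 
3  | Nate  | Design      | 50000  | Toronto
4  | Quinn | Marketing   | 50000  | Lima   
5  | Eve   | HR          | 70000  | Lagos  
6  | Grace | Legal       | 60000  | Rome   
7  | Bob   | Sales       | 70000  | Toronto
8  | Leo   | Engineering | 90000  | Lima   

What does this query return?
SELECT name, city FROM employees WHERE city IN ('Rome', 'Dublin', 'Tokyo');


Filtering: city IN ('Rome', 'Dublin', 'Tokyo')
Matching: 1 rows

1 rows:
Grace, Rome


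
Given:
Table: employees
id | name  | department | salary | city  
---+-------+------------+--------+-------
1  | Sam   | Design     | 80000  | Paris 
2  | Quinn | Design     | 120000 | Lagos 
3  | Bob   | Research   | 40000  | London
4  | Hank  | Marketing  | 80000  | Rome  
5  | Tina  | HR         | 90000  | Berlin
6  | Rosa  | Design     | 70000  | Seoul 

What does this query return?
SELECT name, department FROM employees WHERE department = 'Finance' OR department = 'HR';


Filtering: department = 'Finance' OR 'HR'
Matching: 1 rows

1 rows:
Tina, HR


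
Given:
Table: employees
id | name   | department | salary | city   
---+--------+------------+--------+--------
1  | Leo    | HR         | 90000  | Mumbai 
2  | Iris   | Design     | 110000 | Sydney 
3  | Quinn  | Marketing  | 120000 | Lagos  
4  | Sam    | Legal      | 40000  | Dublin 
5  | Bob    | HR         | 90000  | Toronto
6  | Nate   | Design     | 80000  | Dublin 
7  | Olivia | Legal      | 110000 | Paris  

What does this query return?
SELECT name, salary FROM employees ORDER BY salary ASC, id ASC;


Sorting by salary ASC, then id ASC for ties

7 rows:
Sam, 40000
Nate, 80000
Leo, 90000
Bob, 90000
Iris, 110000
Olivia, 110000
Quinn, 120000


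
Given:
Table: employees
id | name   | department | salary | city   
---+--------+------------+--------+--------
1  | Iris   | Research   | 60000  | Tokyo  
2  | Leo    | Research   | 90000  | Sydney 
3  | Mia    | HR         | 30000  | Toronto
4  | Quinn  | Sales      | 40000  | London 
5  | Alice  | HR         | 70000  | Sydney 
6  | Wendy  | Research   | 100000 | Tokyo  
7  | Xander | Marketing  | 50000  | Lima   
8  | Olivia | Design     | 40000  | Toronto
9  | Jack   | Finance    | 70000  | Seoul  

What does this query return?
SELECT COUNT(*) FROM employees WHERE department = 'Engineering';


Counting rows where department = 'Engineering'


0


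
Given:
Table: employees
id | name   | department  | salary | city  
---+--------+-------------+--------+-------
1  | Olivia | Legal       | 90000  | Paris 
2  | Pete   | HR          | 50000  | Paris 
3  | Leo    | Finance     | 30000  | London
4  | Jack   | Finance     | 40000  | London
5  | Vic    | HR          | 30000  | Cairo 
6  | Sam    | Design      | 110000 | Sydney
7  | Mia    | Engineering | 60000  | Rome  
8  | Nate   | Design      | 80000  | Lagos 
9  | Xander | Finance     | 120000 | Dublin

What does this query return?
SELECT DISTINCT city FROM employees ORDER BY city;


All 'city' values (row order): Paris, Paris, London, London, Cairo, Sydney, Rome, Lagos, Dublin
Removing duplicates leaves 7 unique value(s).

7 values:
Cairo
Dublin
Lagos
London
Paris
Rome
Sydney


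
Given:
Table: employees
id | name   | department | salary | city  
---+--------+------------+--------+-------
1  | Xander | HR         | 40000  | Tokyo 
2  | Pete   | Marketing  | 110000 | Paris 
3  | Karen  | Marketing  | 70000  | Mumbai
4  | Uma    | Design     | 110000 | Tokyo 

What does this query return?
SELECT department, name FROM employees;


Projecting columns: department, name

4 rows:
HR, Xander
Marketing, Pete
Marketing, Karen
Design, Uma


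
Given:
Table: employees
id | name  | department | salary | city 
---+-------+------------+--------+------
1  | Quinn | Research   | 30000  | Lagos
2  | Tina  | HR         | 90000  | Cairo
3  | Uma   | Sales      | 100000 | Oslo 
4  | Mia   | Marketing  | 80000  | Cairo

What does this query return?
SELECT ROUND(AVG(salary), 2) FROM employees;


SUM(salary) = 300000
COUNT = 4
ROUND(AVG, 2) = ROUND(300000 / 4, 2) = 75000.0

75000.0


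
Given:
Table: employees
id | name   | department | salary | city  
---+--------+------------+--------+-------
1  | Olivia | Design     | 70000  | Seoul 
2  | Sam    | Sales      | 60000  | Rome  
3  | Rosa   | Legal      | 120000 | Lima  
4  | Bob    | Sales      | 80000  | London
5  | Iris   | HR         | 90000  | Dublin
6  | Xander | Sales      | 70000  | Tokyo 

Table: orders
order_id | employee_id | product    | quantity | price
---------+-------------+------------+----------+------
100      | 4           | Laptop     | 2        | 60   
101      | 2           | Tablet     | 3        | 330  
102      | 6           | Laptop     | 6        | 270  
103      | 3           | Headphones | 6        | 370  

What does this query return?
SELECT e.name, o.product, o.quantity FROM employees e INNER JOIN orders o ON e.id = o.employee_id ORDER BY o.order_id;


Joining employees.id = orders.employee_id:
  employee Bob (id=4) -> order Laptop
  employee Sam (id=2) -> order Tablet
  employee Xander (id=6) -> order Laptop
  employee Rosa (id=3) -> order Headphones


4 rows:
Bob, Laptop, 2
Sam, Tablet, 3
Xander, Laptop, 6
Rosa, Headphones, 6


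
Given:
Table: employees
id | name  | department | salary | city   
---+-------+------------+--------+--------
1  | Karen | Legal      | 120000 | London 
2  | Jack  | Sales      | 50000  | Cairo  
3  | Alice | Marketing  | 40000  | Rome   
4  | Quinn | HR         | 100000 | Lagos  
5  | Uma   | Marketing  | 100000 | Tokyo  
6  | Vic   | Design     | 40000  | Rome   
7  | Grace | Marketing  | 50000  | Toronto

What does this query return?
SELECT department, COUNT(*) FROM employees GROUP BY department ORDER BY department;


Assigning each row to its department group:
  Karen -> Legal
  Jack -> Sales
  Alice -> Marketing
  Quinn -> HR
  Uma -> Marketing
  Vic -> Design
  Grace -> Marketing


5 groups:
Design, 1
HR, 1
Legal, 1
Marketing, 3
Sales, 1


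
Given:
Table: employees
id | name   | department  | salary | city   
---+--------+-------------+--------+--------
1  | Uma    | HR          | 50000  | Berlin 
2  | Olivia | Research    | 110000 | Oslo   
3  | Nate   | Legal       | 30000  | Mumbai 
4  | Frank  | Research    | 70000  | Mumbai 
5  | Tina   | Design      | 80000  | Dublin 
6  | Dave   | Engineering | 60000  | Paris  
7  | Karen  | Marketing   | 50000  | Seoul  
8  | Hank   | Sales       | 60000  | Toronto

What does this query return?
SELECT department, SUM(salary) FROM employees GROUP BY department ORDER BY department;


Summing salary within each department:
  Design: 80000 = 80000
  Engineering: 60000 = 60000
  HR: 50000 = 50000
  Legal: 30000 = 30000
  Marketing: 50000 = 50000
  Research: 110000 + 70000 = 180000
  Sales: 60000 = 60000


7 groups:
Design, 80000
Engineering, 60000
HR, 50000
Legal, 30000
Marketing, 50000
Research, 180000
Sales, 60000


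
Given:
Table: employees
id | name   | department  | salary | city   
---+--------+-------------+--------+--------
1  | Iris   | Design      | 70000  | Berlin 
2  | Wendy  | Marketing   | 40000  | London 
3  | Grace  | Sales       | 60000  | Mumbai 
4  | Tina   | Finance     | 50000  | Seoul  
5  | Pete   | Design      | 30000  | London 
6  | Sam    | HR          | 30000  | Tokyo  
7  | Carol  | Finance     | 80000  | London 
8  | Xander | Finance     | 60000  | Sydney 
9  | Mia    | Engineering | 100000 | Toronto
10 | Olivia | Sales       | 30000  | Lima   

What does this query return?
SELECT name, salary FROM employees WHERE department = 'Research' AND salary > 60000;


Filtering: department = 'Research' AND salary > 60000
Matching: 0 rows

Empty result set (0 rows)


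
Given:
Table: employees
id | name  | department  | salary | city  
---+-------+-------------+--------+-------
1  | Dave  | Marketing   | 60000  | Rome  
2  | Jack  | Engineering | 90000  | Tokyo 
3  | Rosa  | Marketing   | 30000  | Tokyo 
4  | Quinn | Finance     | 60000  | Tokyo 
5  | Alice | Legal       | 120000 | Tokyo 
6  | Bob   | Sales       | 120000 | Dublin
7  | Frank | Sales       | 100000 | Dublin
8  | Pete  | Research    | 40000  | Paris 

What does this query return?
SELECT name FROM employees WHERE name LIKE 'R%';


LIKE 'R%' matches names starting with 'R'
Matching: 1

1 rows:
Rosa


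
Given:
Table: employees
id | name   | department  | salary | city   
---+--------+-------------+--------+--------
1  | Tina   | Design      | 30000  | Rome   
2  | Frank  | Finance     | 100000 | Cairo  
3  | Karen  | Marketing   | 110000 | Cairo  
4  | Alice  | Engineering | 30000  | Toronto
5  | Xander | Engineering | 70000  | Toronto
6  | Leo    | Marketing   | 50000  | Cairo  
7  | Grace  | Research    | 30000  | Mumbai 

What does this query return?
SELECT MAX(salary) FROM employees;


Salaries: 30000, 100000, 110000, 30000, 70000, 50000, 30000
MAX = 110000

110000


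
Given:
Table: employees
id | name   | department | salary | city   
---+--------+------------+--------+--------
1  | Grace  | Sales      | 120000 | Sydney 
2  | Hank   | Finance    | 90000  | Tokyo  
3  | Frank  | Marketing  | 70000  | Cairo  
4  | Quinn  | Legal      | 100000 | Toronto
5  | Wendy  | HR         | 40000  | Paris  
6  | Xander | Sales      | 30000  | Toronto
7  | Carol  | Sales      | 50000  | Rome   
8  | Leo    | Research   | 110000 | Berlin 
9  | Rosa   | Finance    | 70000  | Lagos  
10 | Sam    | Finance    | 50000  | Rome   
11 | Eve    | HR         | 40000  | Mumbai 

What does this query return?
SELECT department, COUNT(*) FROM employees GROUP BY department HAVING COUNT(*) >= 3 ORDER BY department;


Groups with count >= 3:
  Finance: 3 -> PASS
  Sales: 3 -> PASS
  HR: 2 -> filtered out
  Legal: 1 -> filtered out
  Marketing: 1 -> filtered out
  Research: 1 -> filtered out


2 groups:
Finance, 3
Sales, 3


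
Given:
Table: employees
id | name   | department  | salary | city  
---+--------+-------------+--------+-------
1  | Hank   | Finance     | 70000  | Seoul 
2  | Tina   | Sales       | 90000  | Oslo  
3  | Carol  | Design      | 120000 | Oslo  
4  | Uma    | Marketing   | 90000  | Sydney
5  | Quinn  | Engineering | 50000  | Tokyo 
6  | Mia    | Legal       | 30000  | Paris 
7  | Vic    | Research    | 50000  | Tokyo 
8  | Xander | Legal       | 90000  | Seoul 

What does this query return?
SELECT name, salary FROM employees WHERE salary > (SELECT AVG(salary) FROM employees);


Subquery: AVG(salary) = 73750.0
Filtering: salary > 73750.0
  Tina (90000) -> MATCH
  Carol (120000) -> MATCH
  Uma (90000) -> MATCH
  Xander (90000) -> MATCH


4 rows:
Tina, 90000
Carol, 120000
Uma, 90000
Xander, 90000


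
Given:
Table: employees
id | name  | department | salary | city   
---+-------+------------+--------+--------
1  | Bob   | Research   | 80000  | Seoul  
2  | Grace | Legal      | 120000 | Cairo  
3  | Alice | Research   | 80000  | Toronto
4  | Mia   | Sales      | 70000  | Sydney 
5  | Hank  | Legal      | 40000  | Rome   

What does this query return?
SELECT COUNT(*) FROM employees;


COUNT(*) counts all rows

5


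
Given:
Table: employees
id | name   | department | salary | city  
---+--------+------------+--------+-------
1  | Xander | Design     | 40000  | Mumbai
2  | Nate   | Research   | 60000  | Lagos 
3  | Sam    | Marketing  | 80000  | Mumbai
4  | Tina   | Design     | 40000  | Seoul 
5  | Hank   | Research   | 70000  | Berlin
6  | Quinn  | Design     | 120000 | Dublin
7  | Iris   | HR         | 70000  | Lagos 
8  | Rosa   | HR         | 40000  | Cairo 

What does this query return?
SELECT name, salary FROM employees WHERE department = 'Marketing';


Filtering: department = 'Marketing'
Matching rows: 1

1 rows:
Sam, 80000


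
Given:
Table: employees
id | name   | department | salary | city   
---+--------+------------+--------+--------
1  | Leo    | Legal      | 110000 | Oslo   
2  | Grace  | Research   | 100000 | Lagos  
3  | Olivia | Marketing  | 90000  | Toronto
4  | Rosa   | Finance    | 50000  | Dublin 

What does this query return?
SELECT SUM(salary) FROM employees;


SUM(salary) = 110000 + 100000 + 90000 + 50000 = 350000

350000


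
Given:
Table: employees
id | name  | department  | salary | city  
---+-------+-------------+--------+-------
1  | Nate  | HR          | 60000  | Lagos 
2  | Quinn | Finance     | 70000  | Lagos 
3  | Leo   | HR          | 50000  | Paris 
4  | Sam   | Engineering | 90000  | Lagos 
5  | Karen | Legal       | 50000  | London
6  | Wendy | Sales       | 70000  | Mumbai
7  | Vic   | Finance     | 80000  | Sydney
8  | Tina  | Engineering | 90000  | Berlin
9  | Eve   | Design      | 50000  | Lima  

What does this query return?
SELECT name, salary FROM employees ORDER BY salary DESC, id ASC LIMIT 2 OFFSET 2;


Sort by salary DESC (id ASC tiebreak), then skip 2 and take 2
Rows 3 through 4

2 rows:
Vic, 80000
Quinn, 70000


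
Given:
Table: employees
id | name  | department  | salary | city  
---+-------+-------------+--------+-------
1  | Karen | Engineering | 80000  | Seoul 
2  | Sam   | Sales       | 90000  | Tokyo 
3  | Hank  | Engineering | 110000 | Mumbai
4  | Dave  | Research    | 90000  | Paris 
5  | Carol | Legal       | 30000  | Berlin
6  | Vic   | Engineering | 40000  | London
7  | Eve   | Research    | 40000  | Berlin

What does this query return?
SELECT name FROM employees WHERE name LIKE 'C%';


LIKE 'C%' matches names starting with 'C'
Matching: 1

1 rows:
Carol


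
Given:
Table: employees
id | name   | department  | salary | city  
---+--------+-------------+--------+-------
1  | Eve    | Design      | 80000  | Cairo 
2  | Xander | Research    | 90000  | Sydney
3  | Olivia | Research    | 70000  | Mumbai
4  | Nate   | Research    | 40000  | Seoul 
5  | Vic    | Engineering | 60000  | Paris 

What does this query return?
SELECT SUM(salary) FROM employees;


SUM(salary) = 80000 + 90000 + 70000 + 40000 + 60000 = 340000

340000


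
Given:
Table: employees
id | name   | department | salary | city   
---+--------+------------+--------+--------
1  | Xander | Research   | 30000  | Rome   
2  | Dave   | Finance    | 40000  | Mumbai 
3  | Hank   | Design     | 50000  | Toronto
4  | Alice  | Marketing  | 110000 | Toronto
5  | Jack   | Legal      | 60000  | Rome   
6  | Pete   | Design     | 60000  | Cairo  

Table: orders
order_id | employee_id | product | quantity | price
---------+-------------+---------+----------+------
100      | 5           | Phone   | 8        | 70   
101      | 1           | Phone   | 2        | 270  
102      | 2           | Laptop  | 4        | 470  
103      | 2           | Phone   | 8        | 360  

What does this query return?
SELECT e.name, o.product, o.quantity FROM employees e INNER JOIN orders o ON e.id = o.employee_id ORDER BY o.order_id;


Joining employees.id = orders.employee_id:
  employee Jack (id=5) -> order Phone
  employee Xander (id=1) -> order Phone
  employee Dave (id=2) -> order Laptop
  employee Dave (id=2) -> order Phone


4 rows:
Jack, Phone, 8
Xander, Phone, 2
Dave, Laptop, 4
Dave, Phone, 8


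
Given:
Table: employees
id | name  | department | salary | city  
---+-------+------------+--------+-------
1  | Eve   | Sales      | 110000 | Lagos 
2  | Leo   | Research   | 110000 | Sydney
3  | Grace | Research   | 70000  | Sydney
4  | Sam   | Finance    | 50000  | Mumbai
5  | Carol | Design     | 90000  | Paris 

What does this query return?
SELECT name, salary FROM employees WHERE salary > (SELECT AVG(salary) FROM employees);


Subquery: AVG(salary) = 86000.0
Filtering: salary > 86000.0
  Eve (110000) -> MATCH
  Leo (110000) -> MATCH
  Carol (90000) -> MATCH


3 rows:
Eve, 110000
Leo, 110000
Carol, 90000


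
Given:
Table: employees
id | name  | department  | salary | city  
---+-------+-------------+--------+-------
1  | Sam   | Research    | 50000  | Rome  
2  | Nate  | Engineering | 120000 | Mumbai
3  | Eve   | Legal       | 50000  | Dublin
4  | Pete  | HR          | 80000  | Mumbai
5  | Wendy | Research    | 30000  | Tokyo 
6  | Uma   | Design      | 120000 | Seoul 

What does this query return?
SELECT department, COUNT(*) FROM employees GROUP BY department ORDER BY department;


Assigning each row to its department group:
  Sam -> Research
  Nate -> Engineering
  Eve -> Legal
  Pete -> HR
  Wendy -> Research
  Uma -> Design


5 groups:
Design, 1
Engineering, 1
HR, 1
Legal, 1
Research, 2


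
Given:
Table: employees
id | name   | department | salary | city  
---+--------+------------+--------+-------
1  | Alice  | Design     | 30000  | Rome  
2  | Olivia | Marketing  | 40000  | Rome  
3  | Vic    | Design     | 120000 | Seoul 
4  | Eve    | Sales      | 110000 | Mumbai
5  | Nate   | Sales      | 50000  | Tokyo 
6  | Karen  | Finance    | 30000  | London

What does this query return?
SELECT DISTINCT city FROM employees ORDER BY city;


All 'city' values (row order): Rome, Rome, Seoul, Mumbai, Tokyo, London
Removing duplicates leaves 5 unique value(s).

5 values:
London
Mumbai
Rome
Seoul
Tokyo


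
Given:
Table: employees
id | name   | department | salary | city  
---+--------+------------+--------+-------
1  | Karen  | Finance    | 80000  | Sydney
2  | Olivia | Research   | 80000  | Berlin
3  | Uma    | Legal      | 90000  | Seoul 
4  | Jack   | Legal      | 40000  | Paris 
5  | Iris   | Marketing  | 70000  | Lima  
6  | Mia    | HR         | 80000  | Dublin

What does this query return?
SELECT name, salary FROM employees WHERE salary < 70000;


Filtering: salary < 70000
Matching: 1 rows

1 rows:
Jack, 40000


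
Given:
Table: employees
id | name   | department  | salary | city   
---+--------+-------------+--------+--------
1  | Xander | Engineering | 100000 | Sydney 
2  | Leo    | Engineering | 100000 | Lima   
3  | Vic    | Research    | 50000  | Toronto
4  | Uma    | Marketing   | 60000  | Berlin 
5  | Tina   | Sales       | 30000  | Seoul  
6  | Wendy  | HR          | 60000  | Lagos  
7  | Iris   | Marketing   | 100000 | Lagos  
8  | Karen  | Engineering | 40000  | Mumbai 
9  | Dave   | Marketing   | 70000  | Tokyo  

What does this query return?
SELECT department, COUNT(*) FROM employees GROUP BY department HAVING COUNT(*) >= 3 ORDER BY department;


Groups with count >= 3:
  Engineering: 3 -> PASS
  Marketing: 3 -> PASS
  HR: 1 -> filtered out
  Research: 1 -> filtered out
  Sales: 1 -> filtered out


2 groups:
Engineering, 3
Marketing, 3


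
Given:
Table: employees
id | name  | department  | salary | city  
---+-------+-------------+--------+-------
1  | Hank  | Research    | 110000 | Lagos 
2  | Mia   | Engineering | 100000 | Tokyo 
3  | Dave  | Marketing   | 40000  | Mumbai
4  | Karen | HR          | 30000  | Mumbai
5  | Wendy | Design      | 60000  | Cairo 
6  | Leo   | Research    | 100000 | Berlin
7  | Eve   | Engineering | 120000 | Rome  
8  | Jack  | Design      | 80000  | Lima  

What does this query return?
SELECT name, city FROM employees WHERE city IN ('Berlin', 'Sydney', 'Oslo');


Filtering: city IN ('Berlin', 'Sydney', 'Oslo')
Matching: 1 rows

1 rows:
Leo, Berlin


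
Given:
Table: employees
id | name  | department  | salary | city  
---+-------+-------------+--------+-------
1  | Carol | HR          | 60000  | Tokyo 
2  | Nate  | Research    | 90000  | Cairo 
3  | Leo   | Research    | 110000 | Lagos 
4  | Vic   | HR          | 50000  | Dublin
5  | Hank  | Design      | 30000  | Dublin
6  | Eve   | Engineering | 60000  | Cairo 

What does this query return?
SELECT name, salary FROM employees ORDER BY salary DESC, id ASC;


Sorting by salary DESC, then id ASC for ties

6 rows:
Leo, 110000
Nate, 90000
Carol, 60000
Eve, 60000
Vic, 50000
Hank, 30000


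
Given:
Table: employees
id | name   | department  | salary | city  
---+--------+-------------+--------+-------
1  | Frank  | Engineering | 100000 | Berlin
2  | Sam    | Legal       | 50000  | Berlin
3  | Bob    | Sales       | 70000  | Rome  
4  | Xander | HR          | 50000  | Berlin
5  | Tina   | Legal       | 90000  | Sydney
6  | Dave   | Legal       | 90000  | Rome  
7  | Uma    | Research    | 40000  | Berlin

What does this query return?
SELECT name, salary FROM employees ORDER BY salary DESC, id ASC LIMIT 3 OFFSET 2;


Sort by salary DESC (id ASC tiebreak), then skip 2 and take 3
Rows 3 through 5

3 rows:
Dave, 90000
Bob, 70000
Sam, 50000


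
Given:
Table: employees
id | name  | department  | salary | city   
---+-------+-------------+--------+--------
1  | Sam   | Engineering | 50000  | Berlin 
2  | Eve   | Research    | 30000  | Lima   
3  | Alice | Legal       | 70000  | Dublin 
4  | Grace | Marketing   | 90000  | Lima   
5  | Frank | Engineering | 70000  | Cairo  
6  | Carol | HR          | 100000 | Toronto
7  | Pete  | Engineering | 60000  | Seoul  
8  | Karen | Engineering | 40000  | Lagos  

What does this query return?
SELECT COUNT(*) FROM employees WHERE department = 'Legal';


Counting rows where department = 'Legal'
  Alice -> MATCH


1


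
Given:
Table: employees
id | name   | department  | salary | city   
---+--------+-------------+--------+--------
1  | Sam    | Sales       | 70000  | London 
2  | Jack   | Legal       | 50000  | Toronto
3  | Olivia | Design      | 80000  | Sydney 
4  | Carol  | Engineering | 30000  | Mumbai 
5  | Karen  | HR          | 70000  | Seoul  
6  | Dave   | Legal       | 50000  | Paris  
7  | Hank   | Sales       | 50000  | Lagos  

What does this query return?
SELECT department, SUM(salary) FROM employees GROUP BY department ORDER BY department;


Summing salary within each department:
  Design: 80000 = 80000
  Engineering: 30000 = 30000
  HR: 70000 = 70000
  Legal: 50000 + 50000 = 100000
  Sales: 70000 + 50000 = 120000


5 groups:
Design, 80000
Engineering, 30000
HR, 70000
Legal, 100000
Sales, 120000


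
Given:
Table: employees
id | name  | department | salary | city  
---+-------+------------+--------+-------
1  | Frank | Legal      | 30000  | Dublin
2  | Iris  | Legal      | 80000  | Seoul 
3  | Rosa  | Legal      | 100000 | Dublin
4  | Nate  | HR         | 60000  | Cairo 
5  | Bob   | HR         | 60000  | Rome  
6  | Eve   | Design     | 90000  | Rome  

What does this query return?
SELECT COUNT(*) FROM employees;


COUNT(*) counts all rows

6


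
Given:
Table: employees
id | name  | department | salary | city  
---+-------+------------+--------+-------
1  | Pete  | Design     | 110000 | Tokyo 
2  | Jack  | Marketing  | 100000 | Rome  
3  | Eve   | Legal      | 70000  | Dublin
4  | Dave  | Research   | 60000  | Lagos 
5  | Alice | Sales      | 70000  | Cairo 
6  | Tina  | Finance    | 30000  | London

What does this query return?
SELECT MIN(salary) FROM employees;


Salaries: 110000, 100000, 70000, 60000, 70000, 30000
MIN = 30000

30000


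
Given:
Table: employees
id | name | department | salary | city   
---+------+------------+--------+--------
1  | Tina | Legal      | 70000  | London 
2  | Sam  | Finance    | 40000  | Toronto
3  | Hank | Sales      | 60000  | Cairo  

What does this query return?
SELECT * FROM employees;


SELECT * returns all 3 rows with all columns

3 rows:
1, Tina, Legal, 70000, London
2, Sam, Finance, 40000, Toronto
3, Hank, Sales, 60000, Cairo


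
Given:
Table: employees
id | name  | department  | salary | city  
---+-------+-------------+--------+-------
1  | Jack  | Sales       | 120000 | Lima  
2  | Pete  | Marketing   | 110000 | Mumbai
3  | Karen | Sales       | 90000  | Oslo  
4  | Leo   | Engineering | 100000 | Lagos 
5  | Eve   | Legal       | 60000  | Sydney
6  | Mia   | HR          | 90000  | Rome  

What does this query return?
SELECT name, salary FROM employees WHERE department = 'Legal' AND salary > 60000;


Filtering: department = 'Legal' AND salary > 60000
Matching: 0 rows

Empty result set (0 rows)


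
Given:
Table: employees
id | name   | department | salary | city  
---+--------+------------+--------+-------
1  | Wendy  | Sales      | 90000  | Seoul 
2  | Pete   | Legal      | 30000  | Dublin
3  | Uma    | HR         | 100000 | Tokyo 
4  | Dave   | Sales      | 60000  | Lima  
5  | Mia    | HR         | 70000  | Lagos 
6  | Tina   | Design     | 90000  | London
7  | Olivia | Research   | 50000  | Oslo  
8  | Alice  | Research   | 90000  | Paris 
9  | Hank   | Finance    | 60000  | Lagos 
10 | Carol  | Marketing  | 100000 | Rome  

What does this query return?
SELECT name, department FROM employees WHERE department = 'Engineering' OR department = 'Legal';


Filtering: department = 'Engineering' OR 'Legal'
Matching: 1 rows

1 rows:
Pete, Legal


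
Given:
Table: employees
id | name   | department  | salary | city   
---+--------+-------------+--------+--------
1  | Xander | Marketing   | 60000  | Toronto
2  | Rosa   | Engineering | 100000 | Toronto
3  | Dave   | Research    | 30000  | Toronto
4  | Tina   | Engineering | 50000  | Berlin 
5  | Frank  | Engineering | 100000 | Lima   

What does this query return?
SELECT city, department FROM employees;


Projecting columns: city, department

5 rows:
Toronto, Marketing
Toronto, Engineering
Toronto, Research
Berlin, Engineering
Lima, Engineering


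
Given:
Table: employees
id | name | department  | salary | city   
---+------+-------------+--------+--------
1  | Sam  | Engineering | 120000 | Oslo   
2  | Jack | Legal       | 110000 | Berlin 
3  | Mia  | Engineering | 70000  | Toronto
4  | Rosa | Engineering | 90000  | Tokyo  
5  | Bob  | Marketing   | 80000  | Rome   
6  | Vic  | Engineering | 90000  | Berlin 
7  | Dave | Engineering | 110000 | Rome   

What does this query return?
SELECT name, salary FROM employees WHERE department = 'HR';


Filtering: department = 'HR'
Matching rows: 0

Empty result set (0 rows)


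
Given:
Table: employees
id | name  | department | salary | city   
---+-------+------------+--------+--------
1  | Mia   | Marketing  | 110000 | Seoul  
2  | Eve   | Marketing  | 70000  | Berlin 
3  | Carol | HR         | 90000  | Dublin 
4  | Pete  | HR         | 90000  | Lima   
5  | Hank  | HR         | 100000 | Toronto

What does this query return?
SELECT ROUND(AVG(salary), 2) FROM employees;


SUM(salary) = 460000
COUNT = 5
ROUND(AVG, 2) = ROUND(460000 / 5, 2) = 92000.0

92000.0


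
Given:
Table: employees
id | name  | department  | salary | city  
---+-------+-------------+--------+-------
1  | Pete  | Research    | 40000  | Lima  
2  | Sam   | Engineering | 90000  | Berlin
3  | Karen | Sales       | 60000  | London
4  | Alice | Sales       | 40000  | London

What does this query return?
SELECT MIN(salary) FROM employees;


Salaries: 40000, 90000, 60000, 40000
MIN = 40000

40000


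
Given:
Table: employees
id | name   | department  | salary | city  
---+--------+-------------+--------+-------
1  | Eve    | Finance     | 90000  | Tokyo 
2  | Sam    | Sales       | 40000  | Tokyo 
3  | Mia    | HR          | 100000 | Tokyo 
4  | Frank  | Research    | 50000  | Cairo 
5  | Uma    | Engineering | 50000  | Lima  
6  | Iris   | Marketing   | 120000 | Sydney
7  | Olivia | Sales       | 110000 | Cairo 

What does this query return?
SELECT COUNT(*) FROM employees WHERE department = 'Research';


Counting rows where department = 'Research'
  Frank -> MATCH


1


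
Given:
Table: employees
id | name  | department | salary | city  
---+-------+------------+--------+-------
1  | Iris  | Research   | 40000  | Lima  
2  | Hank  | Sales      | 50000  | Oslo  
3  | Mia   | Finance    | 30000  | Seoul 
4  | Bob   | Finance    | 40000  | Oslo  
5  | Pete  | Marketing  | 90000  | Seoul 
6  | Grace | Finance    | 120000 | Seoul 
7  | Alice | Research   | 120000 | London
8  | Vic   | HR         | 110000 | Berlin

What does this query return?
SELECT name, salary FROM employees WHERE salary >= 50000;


Filtering: salary >= 50000
Matching: 5 rows

5 rows:
Hank, 50000
Pete, 90000
Grace, 120000
Alice, 120000
Vic, 110000


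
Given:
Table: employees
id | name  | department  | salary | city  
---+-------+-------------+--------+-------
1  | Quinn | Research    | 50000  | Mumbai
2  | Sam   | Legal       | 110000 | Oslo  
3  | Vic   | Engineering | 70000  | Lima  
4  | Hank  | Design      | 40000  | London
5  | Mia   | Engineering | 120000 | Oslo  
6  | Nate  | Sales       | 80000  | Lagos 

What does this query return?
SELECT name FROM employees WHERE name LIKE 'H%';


LIKE 'H%' matches names starting with 'H'
Matching: 1

1 rows:
Hank


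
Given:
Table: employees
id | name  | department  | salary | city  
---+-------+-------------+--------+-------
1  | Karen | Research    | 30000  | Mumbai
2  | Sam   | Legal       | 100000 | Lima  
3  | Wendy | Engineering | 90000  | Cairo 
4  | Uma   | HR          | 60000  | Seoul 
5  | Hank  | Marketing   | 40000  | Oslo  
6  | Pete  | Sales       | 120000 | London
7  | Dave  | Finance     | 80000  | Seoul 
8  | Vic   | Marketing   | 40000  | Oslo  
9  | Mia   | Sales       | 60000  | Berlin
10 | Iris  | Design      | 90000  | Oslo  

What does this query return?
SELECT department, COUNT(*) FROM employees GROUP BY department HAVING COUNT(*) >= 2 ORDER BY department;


Groups with count >= 2:
  Marketing: 2 -> PASS
  Sales: 2 -> PASS
  Design: 1 -> filtered out
  Engineering: 1 -> filtered out
  Finance: 1 -> filtered out
  HR: 1 -> filtered out
  Legal: 1 -> filtered out
  Research: 1 -> filtered out


2 groups:
Marketing, 2
Sales, 2


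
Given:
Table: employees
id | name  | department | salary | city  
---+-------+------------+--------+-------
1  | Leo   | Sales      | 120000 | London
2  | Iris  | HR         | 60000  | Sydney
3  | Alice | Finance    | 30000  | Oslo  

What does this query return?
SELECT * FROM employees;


SELECT * returns all 3 rows with all columns

3 rows:
1, Leo, Sales, 120000, London
2, Iris, HR, 60000, Sydney
3, Alice, Finance, 30000, Oslo


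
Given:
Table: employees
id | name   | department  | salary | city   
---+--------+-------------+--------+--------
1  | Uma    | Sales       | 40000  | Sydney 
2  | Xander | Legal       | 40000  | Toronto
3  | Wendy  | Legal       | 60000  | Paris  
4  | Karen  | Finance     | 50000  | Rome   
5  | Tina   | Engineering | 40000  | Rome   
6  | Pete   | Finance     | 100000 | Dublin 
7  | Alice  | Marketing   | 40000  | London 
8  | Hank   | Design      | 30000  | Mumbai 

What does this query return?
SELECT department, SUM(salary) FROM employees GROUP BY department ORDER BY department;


Summing salary within each department:
  Design: 30000 = 30000
  Engineering: 40000 = 40000
  Finance: 50000 + 100000 = 150000
  Legal: 40000 + 60000 = 100000
  Marketing: 40000 = 40000
  Sales: 40000 = 40000


6 groups:
Design, 30000
Engineering, 40000
Finance, 150000
Legal, 100000
Marketing, 40000
Sales, 40000


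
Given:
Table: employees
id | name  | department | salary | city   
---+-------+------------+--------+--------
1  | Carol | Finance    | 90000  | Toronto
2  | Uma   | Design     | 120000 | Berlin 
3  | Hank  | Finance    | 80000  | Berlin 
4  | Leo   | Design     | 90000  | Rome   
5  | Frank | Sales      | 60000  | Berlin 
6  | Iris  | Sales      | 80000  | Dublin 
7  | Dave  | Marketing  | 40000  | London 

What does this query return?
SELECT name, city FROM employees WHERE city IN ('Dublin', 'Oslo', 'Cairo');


Filtering: city IN ('Dublin', 'Oslo', 'Cairo')
Matching: 1 rows

1 rows:
Iris, Dublin


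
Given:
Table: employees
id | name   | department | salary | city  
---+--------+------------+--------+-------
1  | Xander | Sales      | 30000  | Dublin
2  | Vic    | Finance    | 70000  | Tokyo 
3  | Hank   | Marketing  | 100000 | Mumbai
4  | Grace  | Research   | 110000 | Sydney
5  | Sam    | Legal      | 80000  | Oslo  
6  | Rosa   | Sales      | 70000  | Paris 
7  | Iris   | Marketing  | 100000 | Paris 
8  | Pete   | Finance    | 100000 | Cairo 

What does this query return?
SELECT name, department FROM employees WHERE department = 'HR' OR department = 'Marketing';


Filtering: department = 'HR' OR 'Marketing'
Matching: 2 rows

2 rows:
Hank, Marketing
Iris, Marketing


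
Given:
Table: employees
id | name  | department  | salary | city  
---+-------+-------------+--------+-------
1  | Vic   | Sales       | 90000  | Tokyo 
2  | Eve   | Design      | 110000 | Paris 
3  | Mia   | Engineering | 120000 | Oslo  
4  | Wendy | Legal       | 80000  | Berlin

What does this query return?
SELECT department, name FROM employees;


Projecting columns: department, name

4 rows:
Sales, Vic
Design, Eve
Engineering, Mia
Legal, Wendy


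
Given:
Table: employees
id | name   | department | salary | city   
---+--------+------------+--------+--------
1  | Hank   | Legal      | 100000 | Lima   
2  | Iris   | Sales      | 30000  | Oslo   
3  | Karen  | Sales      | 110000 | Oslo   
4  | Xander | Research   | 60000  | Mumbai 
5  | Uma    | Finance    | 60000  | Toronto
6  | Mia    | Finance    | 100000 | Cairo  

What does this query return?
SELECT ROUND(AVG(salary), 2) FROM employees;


SUM(salary) = 460000
COUNT = 6
ROUND(AVG, 2) = ROUND(460000 / 6, 2) = 76666.67

76666.67


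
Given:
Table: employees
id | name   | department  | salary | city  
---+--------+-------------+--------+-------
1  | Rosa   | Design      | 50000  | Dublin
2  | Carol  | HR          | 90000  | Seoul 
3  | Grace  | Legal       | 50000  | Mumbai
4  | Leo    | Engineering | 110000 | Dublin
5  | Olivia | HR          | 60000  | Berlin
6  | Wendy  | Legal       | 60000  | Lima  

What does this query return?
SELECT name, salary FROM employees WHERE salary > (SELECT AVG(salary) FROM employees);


Subquery: AVG(salary) = 70000.0
Filtering: salary > 70000.0
  Carol (90000) -> MATCH
  Leo (110000) -> MATCH


2 rows:
Carol, 90000
Leo, 110000


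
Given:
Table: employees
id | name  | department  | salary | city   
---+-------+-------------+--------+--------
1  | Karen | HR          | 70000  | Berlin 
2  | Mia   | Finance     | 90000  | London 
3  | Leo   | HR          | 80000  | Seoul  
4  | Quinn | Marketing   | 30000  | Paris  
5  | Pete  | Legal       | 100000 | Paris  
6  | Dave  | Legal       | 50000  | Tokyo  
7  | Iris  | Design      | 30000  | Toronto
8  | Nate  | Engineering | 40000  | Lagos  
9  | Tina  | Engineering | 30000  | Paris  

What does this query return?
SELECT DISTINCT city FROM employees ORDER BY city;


All 'city' values (row order): Berlin, London, Seoul, Paris, Paris, Tokyo, Toronto, Lagos, Paris
Removing duplicates leaves 7 unique value(s).

7 values:
Berlin
Lagos
London
Paris
Seoul
Tokyo
Toronto


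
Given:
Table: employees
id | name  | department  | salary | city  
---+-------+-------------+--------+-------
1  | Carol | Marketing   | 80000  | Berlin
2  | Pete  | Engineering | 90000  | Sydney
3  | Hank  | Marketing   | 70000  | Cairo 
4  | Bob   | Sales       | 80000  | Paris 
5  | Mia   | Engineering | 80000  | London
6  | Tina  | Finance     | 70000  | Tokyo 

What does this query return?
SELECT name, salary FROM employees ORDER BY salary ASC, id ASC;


Sorting by salary ASC, then id ASC for ties

6 rows:
Hank, 70000
Tina, 70000
Carol, 80000
Bob, 80000
Mia, 80000
Pete, 90000


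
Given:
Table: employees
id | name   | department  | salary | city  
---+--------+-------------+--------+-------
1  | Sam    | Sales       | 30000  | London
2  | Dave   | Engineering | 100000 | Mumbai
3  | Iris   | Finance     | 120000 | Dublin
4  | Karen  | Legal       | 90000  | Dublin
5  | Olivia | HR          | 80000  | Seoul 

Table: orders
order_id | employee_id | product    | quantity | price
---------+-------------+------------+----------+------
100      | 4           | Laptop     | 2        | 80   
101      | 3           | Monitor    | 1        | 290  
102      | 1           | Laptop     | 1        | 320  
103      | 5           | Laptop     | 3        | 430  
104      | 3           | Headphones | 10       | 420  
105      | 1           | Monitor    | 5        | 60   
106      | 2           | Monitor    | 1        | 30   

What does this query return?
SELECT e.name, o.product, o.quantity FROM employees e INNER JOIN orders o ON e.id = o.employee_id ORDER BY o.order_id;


Joining employees.id = orders.employee_id:
  employee Karen (id=4) -> order Laptop
  employee Iris (id=3) -> order Monitor
  employee Sam (id=1) -> order Laptop
  employee Olivia (id=5) -> order Laptop
  employee Iris (id=3) -> order Headphones
  employee Sam (id=1) -> order Monitor
  employee Dave (id=2) -> order Monitor


7 rows:
Karen, Laptop, 2
Iris, Monitor, 1
Sam, Laptop, 1
Olivia, Laptop, 3
Iris, Headphones, 10
Sam, Monitor, 5
Dave, Monitor, 1


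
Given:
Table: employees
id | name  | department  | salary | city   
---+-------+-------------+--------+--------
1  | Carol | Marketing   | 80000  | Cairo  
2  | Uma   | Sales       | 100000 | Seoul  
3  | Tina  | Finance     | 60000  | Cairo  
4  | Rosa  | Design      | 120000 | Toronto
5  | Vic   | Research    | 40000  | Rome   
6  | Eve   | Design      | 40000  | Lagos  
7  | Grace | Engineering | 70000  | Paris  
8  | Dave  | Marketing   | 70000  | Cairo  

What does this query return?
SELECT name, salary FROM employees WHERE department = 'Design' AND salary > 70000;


Filtering: department = 'Design' AND salary > 70000
Matching: 1 rows

1 rows:
Rosa, 120000


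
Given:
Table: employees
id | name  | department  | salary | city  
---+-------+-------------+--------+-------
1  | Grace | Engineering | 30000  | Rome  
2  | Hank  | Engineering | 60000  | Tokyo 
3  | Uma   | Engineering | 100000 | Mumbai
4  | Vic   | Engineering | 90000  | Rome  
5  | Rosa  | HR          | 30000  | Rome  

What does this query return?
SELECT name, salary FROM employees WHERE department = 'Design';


Filtering: department = 'Design'
Matching rows: 0

Empty result set (0 rows)


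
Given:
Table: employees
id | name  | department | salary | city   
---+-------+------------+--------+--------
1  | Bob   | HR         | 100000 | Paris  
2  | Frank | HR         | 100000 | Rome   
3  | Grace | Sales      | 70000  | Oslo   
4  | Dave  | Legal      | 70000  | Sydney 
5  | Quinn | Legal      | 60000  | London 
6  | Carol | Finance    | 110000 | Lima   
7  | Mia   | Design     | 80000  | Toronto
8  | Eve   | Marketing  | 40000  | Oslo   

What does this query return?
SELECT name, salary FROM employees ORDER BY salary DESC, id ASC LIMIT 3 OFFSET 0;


Sort by salary DESC (id ASC tiebreak), then skip 0 and take 3
Rows 1 through 3

3 rows:
Carol, 110000
Bob, 100000
Frank, 100000
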